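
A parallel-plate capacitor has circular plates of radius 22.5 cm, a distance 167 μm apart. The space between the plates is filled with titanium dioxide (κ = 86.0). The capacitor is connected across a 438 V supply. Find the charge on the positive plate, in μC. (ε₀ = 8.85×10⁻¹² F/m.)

A = π(22.5 cm)² = 0.159 m².
C = κε₀A/d = 86.0 × 8.85×10⁻¹² × 0.159 / 1.67×10⁻⁴ = 7.25×10⁻⁷ F.
Q = CV = 7.25×10⁻⁷ × 438 = 3.17×10⁻⁴ C.

317 μC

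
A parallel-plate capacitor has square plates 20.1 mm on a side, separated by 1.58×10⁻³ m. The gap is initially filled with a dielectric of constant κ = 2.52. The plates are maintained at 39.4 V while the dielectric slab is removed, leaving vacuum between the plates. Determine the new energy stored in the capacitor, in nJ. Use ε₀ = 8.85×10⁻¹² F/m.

U ≈ 1.76 nJ

A = (20.1 mm)² = 4.04×10⁻⁴ m².
Initially C₁ = κε₀A/d = 2.52 × 8.85×10⁻¹² × 4.04×10⁻⁴ / 1.58×10⁻³ = 5.70×10⁻¹² F.
U₁ = 4.43×10⁻⁹ J.
Battery connected ⇒ V is held fixed. C₂ = 0.397 C₁ and U = ½CV², so U₂/U₁ = C₂/C₁ = 0.397.
U₂ = 0.397 × 4.43×10⁻⁹ = 1.76×10⁻⁹ J.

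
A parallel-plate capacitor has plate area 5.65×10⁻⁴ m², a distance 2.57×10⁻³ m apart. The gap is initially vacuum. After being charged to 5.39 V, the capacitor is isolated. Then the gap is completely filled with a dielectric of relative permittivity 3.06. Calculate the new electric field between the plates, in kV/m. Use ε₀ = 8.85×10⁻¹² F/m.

Initially C₁ = ε₀A/d = 8.85×10⁻¹² × 5.65×10⁻⁴ / 2.57×10⁻³ = 1.95×10⁻¹² F.
E₁ = 2.10×10³ V/m.
Isolated ⇒ Q is held fixed. V₂ = Q/C₂ = V₁/3.06; E = V/d, so E₂/E₁ = (V₂/V₁)(d₁/d₂) = 0.327.
E₂ = 0.327 × 2.10×10³ = 6.85×10² V/m.

0.685 kV/m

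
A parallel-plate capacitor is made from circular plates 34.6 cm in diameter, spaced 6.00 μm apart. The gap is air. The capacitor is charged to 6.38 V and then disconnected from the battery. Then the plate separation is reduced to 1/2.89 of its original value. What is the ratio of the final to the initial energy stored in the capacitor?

Isolated ⇒ Q is held fixed.
C₂ = 2.89 C₁ and U = Q²/(2C), so U₂/U₁ = C₁/C₂ = 0.346.

0.346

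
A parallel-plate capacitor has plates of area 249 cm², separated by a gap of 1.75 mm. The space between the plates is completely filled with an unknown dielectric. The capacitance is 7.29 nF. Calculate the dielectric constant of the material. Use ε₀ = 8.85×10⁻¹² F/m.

A = 249 cm² = 2.49×10⁻² m².
κ = Cd/(ε₀A) = 7.29×10⁻⁹ × 1.75×10⁻³ / (8.85×10⁻¹² × 2.49×10⁻²) = 57.9.

57.9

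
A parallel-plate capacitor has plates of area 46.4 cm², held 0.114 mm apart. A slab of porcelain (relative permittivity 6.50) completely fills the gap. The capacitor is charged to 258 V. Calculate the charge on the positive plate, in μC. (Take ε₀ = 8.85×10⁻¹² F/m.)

A = 46.4 cm² = 4.64×10⁻³ m².
C = κε₀A/d = 6.50 × 8.85×10⁻¹² × 4.64×10⁻³ / 1.14×10⁻⁴ = 2.34×10⁻⁹ F.
Q = CV = 2.34×10⁻⁹ × 258 = 6.04×10⁻⁷ C.

Q ≈ 0.604 μC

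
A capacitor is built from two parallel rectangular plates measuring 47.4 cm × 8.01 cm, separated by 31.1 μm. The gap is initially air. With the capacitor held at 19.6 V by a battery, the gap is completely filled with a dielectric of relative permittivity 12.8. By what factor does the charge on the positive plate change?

Battery connected ⇒ V is held fixed.
C₂ = 12.8 C₁ and Q = CV, so Q₂/Q₁ = C₂/C₁ = 12.8.

12.8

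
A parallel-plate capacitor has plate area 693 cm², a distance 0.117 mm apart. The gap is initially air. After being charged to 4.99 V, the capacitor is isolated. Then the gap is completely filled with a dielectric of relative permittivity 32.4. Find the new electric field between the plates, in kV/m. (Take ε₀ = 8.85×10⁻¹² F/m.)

E ≈ 1.32 kV/m

A = 693 cm² = 6.93×10⁻² m².
Initially C₁ = ε₀A/d = 8.85×10⁻¹² × 6.93×10⁻² / 1.17×10⁻⁴ = 5.24×10⁻⁹ F.
E₁ = 4.26×10⁴ V/m.
Isolated ⇒ Q is held fixed. V₂ = Q/C₂ = V₁/32.4; E = V/d, so E₂/E₁ = (V₂/V₁)(d₁/d₂) = 0.0309.
E₂ = 0.0309 × 4.26×10⁴ = 1.32×10³ V/m.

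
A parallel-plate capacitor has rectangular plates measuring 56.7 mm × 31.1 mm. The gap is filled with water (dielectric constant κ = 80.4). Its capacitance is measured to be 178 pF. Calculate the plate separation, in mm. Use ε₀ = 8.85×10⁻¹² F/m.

A = 56.7 × 31.1 mm² = 1.76×10⁻³ m².
d = κε₀A/C = 80.4 × 8.85×10⁻¹² × 1.76×10⁻³ / 1.78×10⁻¹⁰ = 7.05×10⁻³ m.

d ≈ 7.05 mm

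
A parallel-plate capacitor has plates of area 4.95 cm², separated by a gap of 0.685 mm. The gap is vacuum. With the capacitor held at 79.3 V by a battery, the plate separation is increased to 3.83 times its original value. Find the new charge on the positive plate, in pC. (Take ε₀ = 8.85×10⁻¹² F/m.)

A = 4.95 cm² = 4.95×10⁻⁴ m².
Initially C₁ = ε₀A/d = 8.85×10⁻¹² × 4.95×10⁻⁴ / 6.85×10⁻⁴ = 6.40×10⁻¹² F.
Q₁ = 5.07×10⁻¹⁰ C.
Battery connected ⇒ V is held fixed. C₂ = 0.261 C₁ and Q = CV, so Q₂/Q₁ = C₂/C₁ = 0.261.
Q₂ = 0.261 × 5.07×10⁻¹⁰ = 1.32×10⁻¹⁰ C.

132 pC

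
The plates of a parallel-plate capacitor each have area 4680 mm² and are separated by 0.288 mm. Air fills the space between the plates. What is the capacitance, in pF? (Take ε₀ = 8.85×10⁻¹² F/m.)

C ≈ 144 pF

A = 4680 mm² = 4.68×10⁻³ m².
C = ε₀A/d = 8.85×10⁻¹² × 4.68×10⁻³ / 2.88×10⁻⁴ = 1.44×10⁻¹⁰ F.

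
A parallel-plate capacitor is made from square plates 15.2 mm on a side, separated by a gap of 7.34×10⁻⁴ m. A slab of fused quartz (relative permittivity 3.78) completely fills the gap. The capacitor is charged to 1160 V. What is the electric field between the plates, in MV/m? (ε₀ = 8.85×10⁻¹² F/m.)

1.58 MV/m

E = V/d = 1160 / 7.34×10⁻⁴ = 1.58×10⁶ V/m.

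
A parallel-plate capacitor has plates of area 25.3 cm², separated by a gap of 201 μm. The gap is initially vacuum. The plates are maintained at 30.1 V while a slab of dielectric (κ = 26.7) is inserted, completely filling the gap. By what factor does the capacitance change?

C₂/C₁ ≈ 26.7

C = κε₀A/d scales with κ, so C₂/C₁ = κ = 26.7.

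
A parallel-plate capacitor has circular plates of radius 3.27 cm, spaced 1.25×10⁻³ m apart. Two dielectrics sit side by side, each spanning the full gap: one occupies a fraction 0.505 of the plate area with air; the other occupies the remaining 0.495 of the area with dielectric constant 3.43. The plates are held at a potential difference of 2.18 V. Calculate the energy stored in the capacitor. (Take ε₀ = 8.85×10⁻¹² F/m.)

124 pJ

A = π(3.27 cm)² = 3.36×10⁻³ m².
Side-by-side slabs ⇒ two capacitors in parallel, each spanning the full gap.
C₁ = κ₁ε₀A₁/d = 1.00 × 8.85×10⁻¹² × 1.70×10⁻³ / 1.25×10⁻³ = 1.20×10⁻¹¹ F.
C₂ = κ₂ε₀A₂/d = 3.43 × 8.85×10⁻¹² × 1.66×10⁻³ / 1.25×10⁻³ = 4.04×10⁻¹¹ F.
C = C₁ + C₂ = 5.24×10⁻¹¹ F.
U = ½CV² = ½ × 5.24×10⁻¹¹ × (2.18)² = 1.24×10⁻¹⁰ J.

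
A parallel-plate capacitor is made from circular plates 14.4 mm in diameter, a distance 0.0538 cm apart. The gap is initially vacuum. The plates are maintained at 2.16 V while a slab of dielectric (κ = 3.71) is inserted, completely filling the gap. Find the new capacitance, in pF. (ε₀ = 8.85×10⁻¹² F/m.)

A = π(14.4/2 mm)² = 1.63×10⁻⁴ m².
Initially C₁ = ε₀A/d = 8.85×10⁻¹² × 1.63×10⁻⁴ / 5.38×10⁻⁴ = 2.68×10⁻¹² F.
C = κε₀A/d scales with κ, so C₂/C₁ = κ = 3.71.
C₂ = 3.71 × 2.68×10⁻¹² = 9.94×10⁻¹² F.

9.94 pF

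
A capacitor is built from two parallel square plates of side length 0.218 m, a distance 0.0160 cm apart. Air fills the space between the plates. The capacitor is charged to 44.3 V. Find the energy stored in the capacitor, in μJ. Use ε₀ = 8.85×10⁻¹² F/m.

A = (0.218 m)² = 4.75×10⁻² m².
C = ε₀A/d = 8.85×10⁻¹² × 4.75×10⁻² / 1.60×10⁻⁴ = 2.63×10⁻⁹ F.
U = ½CV² = ½ × 2.63×10⁻⁹ × (44.3)² = 2.58×10⁻⁶ J.

2.58 μJ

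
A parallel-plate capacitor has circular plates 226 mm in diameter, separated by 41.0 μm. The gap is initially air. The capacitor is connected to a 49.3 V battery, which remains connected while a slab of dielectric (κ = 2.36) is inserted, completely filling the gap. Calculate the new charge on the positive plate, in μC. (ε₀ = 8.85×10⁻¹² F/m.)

Q ≈ 1.01 μC

A = π(226/2 mm)² = 4.01×10⁻² m².
Initially C₁ = ε₀A/d = 8.85×10⁻¹² × 4.01×10⁻² / 4.10×10⁻⁵ = 8.66×10⁻⁹ F.
Q₁ = 4.27×10⁻⁷ C.
Battery connected ⇒ V is held fixed. C₂ = 2.36 C₁ and Q = CV, so Q₂/Q₁ = C₂/C₁ = 2.36.
Q₂ = 2.36 × 4.27×10⁻⁷ = 1.01×10⁻⁶ C.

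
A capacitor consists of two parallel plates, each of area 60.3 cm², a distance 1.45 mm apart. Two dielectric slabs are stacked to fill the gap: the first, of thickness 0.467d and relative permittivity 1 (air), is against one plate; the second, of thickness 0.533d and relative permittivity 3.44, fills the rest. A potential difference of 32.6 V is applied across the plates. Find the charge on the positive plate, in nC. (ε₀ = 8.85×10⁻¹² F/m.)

A = 60.3 cm² = 6.03×10⁻³ m².
Stacked slabs ⇒ two capacitors in series, each with the full plate area.
C₁ = κ₁ε₀A/d₁ = 1.00 × 8.85×10⁻¹² × 6.03×10⁻³ / 6.77×10⁻⁴ = 7.88×10⁻¹¹ F.
C₂ = κ₂ε₀A/d₂ = 3.44 × 8.85×10⁻¹² × 6.03×10⁻³ / 7.73×10⁻⁴ = 2.38×10⁻¹⁰ F.
C = (1/C₁ + 1/C₂)⁻¹ = 5.92×10⁻¹¹ F.
Q = CV = 5.92×10⁻¹¹ × 32.6 = 1.93×10⁻⁹ C.

Q ≈ 1.93 nC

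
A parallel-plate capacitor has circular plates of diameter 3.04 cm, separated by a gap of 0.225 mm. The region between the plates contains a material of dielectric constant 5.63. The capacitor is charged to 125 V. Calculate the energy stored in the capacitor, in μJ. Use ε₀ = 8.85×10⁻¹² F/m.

A = π(3.04/2 cm)² = 7.26×10⁻⁴ m².
C = κε₀A/d = 5.63 × 8.85×10⁻¹² × 7.26×10⁻⁴ / 2.25×10⁻⁴ = 1.61×10⁻¹⁰ F.
U = ½CV² = ½ × 1.61×10⁻¹⁰ × (125)² = 1.26×10⁻⁶ J.

U ≈ 1.26 μJ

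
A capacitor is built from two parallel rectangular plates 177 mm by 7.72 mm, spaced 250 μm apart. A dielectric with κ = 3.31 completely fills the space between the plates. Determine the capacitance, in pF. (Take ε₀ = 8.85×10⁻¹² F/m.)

A = 177 × 7.72 mm² = 1.37×10⁻³ m².
C = κε₀A/d = 3.31 × 8.85×10⁻¹² × 1.37×10⁻³ / 2.50×10⁻⁴ = 1.60×10⁻¹⁰ F.

160 pF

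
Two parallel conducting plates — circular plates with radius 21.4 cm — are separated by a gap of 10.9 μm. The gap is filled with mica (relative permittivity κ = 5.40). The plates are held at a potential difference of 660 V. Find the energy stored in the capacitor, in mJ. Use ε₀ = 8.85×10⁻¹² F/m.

137 mJ

A = π(21.4 cm)² = 0.144 m².
C = κε₀A/d = 5.40 × 8.85×10⁻¹² × 0.144 / 1.09×10⁻⁵ = 6.31×10⁻⁷ F.
U = ½CV² = ½ × 6.31×10⁻⁷ × (660)² = 0.137 J.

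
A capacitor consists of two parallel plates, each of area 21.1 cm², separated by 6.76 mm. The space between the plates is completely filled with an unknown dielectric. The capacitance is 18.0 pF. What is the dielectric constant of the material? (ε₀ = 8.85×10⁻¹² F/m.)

6.52

A = 21.1 cm² = 2.11×10⁻³ m².
κ = Cd/(ε₀A) = 1.80×10⁻¹¹ × 6.76×10⁻³ / (8.85×10⁻¹² × 2.11×10⁻³) = 6.52.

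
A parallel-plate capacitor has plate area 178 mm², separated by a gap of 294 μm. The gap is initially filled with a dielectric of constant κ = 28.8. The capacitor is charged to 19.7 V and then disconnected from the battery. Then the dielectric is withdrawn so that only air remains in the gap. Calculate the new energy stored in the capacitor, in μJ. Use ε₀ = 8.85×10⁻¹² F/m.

A = 178 mm² = 1.78×10⁻⁴ m².
Initially C₁ = κε₀A/d = 28.8 × 8.85×10⁻¹² × 1.78×10⁻⁴ / 2.94×10⁻⁴ = 1.54×10⁻¹⁰ F.
U₁ = 2.99×10⁻⁸ J.
Isolated ⇒ Q is held fixed. C₂ = 0.0347 C₁ and U = Q²/(2C), so U₂/U₁ = C₁/C₂ = 28.8.
U₂ = 28.8 × 2.99×10⁻⁸ = 8.62×10⁻⁷ J.

0.862 μJ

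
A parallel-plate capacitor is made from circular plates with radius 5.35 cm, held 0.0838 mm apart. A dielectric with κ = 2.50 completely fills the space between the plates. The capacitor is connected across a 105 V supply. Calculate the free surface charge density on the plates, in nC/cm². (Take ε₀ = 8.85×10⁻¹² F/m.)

A = π(5.35 cm)² = 8.99×10⁻³ m².
C = κε₀A/d = 2.50 × 8.85×10⁻¹² × 8.99×10⁻³ / 8.38×10⁻⁵ = 2.37×10⁻⁹ F.
σ = Q/A = CV/A = 2.37×10⁻⁹ × 105 / 8.99×10⁻³ = 2.77×10⁻⁵ C/m².

σ ≈ 2.77 nC/cm²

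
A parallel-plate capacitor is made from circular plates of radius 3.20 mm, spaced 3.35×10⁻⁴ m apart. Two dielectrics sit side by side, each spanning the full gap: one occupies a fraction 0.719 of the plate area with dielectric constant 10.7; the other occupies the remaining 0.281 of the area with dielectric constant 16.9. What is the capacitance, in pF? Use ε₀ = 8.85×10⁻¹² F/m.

C ≈ 10.6 pF

A = π(3.20 mm)² = 3.22×10⁻⁵ m².
Side-by-side slabs ⇒ two capacitors in parallel, each spanning the full gap.
C₁ = κ₁ε₀A₁/d = 10.7 × 8.85×10⁻¹² × 2.31×10⁻⁵ / 3.35×10⁻⁴ = 6.54×10⁻¹² F.
C₂ = κ₂ε₀A₂/d = 16.9 × 8.85×10⁻¹² × 9.04×10⁻⁶ / 3.35×10⁻⁴ = 4.04×10⁻¹² F.
C = C₁ + C₂ = 1.06×10⁻¹¹ F.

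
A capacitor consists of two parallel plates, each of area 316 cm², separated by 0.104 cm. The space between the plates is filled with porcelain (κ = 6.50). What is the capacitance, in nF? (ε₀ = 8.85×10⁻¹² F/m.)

A = 316 cm² = 3.16×10⁻² m².
C = κε₀A/d = 6.50 × 8.85×10⁻¹² × 3.16×10⁻² / 1.04×10⁻³ = 1.75×10⁻⁹ F.

1.75 nF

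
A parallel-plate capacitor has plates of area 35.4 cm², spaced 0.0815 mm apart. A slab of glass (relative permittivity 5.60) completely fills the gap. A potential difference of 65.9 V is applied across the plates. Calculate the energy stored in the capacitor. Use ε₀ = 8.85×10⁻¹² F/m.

A = 35.4 cm² = 3.54×10⁻³ m².
C = κε₀A/d = 5.60 × 8.85×10⁻¹² × 3.54×10⁻³ / 8.15×10⁻⁵ = 2.15×10⁻⁹ F.
U = ½CV² = ½ × 2.15×10⁻⁹ × (65.9)² = 4.67×10⁻⁶ J.

U ≈ 4.67 μJ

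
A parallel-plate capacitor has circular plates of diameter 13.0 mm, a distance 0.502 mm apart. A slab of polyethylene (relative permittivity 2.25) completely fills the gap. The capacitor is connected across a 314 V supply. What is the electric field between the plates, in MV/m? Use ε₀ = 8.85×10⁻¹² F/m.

E ≈ 0.625 MV/m

E = V/d = 314 / 5.02×10⁻⁴ = 6.25×10⁵ V/m.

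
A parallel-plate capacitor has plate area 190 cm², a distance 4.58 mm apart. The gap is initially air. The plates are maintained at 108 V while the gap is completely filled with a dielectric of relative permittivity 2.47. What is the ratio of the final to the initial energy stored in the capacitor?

2.47

Battery connected ⇒ V is held fixed.
C₂ = 2.47 C₁ and U = ½CV², so U₂/U₁ = C₂/C₁ = 2.47.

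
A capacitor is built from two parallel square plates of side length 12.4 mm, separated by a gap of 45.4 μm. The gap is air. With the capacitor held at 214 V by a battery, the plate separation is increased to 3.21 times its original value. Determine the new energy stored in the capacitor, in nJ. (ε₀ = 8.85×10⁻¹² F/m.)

A = (12.4 mm)² = 1.54×10⁻⁴ m².
Initially C₁ = ε₀A/d = 8.85×10⁻¹² × 1.54×10⁻⁴ / 4.54×10⁻⁵ = 3.00×10⁻¹¹ F.
U₁ = 6.86×10⁻⁷ J.
Battery connected ⇒ V is held fixed. C₂ = 0.312 C₁ and U = ½CV², so U₂/U₁ = C₂/C₁ = 0.312.
U₂ = 0.312 × 6.86×10⁻⁷ = 2.14×10⁻⁷ J.

U ≈ 214 nJ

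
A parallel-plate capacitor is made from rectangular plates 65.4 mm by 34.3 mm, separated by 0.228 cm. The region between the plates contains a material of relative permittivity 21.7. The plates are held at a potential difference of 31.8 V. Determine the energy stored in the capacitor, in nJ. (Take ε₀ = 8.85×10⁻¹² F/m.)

A = 65.4 × 34.3 mm² = 2.24×10⁻³ m².
C = κε₀A/d = 21.7 × 8.85×10⁻¹² × 2.24×10⁻³ / 2.28×10⁻³ = 1.89×10⁻¹⁰ F.
U = ½CV² = ½ × 1.89×10⁻¹⁰ × (31.8)² = 9.55×10⁻⁸ J.

95.5 nJ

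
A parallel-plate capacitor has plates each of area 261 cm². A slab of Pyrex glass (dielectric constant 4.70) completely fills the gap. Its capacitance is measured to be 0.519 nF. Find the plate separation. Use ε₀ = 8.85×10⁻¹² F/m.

A = 261 cm² = 2.61×10⁻² m².
d = κε₀A/C = 4.70 × 8.85×10⁻¹² × 2.61×10⁻² / 5.19×10⁻¹⁰ = 2.09×10⁻³ m.

d ≈ 2.09 mm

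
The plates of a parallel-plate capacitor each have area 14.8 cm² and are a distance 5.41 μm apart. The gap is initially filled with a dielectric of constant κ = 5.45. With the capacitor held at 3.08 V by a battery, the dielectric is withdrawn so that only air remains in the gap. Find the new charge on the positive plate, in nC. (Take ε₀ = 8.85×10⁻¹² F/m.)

A = 14.8 cm² = 1.48×10⁻³ m².
Initially C₁ = κε₀A/d = 5.45 × 8.85×10⁻¹² × 1.48×10⁻³ / 5.41×10⁻⁶ = 1.32×10⁻⁸ F.
Q₁ = 4.06×10⁻⁸ C.
Battery connected ⇒ V is held fixed. C₂ = 0.183 C₁ and Q = CV, so Q₂/Q₁ = C₂/C₁ = 0.183.
Q₂ = 0.183 × 4.06×10⁻⁸ = 7.46×10⁻⁹ C.

Q ≈ 7.46 nC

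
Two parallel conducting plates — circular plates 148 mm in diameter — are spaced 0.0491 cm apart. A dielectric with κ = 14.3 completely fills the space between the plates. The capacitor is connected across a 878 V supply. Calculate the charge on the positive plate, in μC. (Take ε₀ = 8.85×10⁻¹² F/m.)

3.89 μC

A = π(148/2 mm)² = 1.72×10⁻² m².
C = κε₀A/d = 14.3 × 8.85×10⁻¹² × 1.72×10⁻² / 4.91×10⁻⁴ = 4.43×10⁻⁹ F.
Q = CV = 4.43×10⁻⁹ × 878 = 3.89×10⁻⁶ C.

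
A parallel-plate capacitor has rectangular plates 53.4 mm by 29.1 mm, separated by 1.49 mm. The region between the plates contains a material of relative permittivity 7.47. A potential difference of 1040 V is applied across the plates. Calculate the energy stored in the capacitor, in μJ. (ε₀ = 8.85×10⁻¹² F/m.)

A = 53.4 × 29.1 mm² = 1.55×10⁻³ m².
C = κε₀A/d = 7.47 × 8.85×10⁻¹² × 1.55×10⁻³ / 1.49×10⁻³ = 6.89×10⁻¹¹ F.
U = ½CV² = ½ × 6.89×10⁻¹¹ × (1040)² = 3.73×10⁻⁵ J.

U ≈ 37.3 μJ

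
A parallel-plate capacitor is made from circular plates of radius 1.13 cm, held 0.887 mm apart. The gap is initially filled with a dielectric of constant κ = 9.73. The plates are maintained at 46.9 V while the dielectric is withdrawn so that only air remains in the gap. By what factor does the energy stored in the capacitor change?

U₂/U₁ ≈ 0.103

Battery connected ⇒ V is held fixed.
C₂ = 0.103 C₁ and U = ½CV², so U₂/U₁ = C₂/C₁ = 0.103.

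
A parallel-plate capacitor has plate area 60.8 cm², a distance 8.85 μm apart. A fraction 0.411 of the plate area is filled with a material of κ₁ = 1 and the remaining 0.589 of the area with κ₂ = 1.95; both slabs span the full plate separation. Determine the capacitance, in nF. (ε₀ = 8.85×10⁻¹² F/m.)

A = 60.8 cm² = 6.08×10⁻³ m².
Side-by-side slabs ⇒ two capacitors in parallel, each spanning the full gap.
C₁ = κ₁ε₀A₁/d = 1.00 × 8.85×10⁻¹² × 2.50×10⁻³ / 8.85×10⁻⁶ = 2.50×10⁻⁹ F.
C₂ = κ₂ε₀A₂/d = 1.95 × 8.85×10⁻¹² × 3.58×10⁻³ / 8.85×10⁻⁶ = 6.98×10⁻⁹ F.
C = C₁ + C₂ = 9.48×10⁻⁹ F.

9.48 nF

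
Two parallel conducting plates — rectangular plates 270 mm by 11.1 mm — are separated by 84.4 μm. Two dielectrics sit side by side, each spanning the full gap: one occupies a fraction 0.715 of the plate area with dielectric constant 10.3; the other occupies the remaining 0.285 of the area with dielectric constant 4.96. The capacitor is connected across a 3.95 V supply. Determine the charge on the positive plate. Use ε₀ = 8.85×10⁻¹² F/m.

10.9 nC

A = 270 × 11.1 mm² = 3.00×10⁻³ m².
Side-by-side slabs ⇒ two capacitors in parallel, each spanning the full gap.
C₁ = κ₁ε₀A₁/d = 10.3 × 8.85×10⁻¹² × 2.14×10⁻³ / 8.44×10⁻⁵ = 2.31×10⁻⁹ F.
C₂ = κ₂ε₀A₂/d = 4.96 × 8.85×10⁻¹² × 8.54×10⁻⁴ / 8.44×10⁻⁵ = 4.44×10⁻¹⁰ F.
C = C₁ + C₂ = 2.76×10⁻⁹ F.
Q = CV = 2.76×10⁻⁹ × 3.95 = 1.09×10⁻⁸ C.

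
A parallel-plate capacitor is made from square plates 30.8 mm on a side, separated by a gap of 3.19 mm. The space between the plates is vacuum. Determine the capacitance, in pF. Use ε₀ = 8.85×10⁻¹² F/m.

A = (30.8 mm)² = 9.49×10⁻⁴ m².
C = ε₀A/d = 8.85×10⁻¹² × 9.49×10⁻⁴ / 3.19×10⁻³ = 2.63×10⁻¹² F.

C ≈ 2.63 pF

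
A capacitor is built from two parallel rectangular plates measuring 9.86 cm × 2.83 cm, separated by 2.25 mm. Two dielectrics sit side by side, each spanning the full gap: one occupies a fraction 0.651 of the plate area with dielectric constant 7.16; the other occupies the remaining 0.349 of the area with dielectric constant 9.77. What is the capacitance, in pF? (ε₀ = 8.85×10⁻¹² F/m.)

C ≈ 88.6 pF

A = 9.86 × 2.83 cm² = 2.79×10⁻³ m².
Side-by-side slabs ⇒ two capacitors in parallel, each spanning the full gap.
C₁ = κ₁ε₀A₁/d = 7.16 × 8.85×10⁻¹² × 1.82×10⁻³ / 2.25×10⁻³ = 5.12×10⁻¹¹ F.
C₂ = κ₂ε₀A₂/d = 9.77 × 8.85×10⁻¹² × 9.74×10⁻⁴ / 2.25×10⁻³ = 3.74×10⁻¹¹ F.
C = C₁ + C₂ = 8.86×10⁻¹¹ F.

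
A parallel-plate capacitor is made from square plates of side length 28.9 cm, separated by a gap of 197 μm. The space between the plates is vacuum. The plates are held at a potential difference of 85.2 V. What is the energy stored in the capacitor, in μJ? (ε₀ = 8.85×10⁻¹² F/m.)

U ≈ 13.6 μJ

A = (28.9 cm)² = 8.35×10⁻² m².
C = ε₀A/d = 8.85×10⁻¹² × 8.35×10⁻² / 1.97×10⁻⁴ = 3.75×10⁻⁹ F.
U = ½CV² = ½ × 3.75×10⁻⁹ × (85.2)² = 1.36×10⁻⁵ J.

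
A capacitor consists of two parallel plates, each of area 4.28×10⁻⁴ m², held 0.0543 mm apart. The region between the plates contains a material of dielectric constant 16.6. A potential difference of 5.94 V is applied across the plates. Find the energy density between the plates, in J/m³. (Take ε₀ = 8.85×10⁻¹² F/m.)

E = V/d = 5.94 / 5.43×10⁻⁵ = 1.09×10⁵ V/m.
u = ½κε₀E² = ½ × 16.6 × 8.85×10⁻¹² × (1.09×10⁵)² = 0.879 J/m³.

u ≈ 0.879 J/m³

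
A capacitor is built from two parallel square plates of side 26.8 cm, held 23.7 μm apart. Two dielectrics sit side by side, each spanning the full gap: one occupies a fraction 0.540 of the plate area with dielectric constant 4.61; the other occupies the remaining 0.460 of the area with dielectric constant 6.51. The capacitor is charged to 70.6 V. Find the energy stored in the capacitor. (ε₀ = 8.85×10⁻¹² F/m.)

A = (26.8 cm)² = 7.18×10⁻² m².
Side-by-side slabs ⇒ two capacitors in parallel, each spanning the full gap.
C₁ = κ₁ε₀A₁/d = 4.61 × 8.85×10⁻¹² × 3.88×10⁻² / 2.37×10⁻⁵ = 6.68×10⁻⁸ F.
C₂ = κ₂ε₀A₂/d = 6.51 × 8.85×10⁻¹² × 3.30×10⁻² / 2.37×10⁻⁵ = 8.03×10⁻⁸ F.
C = C₁ + C₂ = 1.47×10⁻⁷ F.
U = ½CV² = ½ × 1.47×10⁻⁷ × (70.6)² = 3.67×10⁻⁴ J.

U ≈ 367 μJ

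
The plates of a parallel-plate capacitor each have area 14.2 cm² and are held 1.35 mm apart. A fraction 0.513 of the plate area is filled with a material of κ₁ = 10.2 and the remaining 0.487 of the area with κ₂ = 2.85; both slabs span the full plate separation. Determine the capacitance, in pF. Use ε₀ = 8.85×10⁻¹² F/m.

C ≈ 61.6 pF

A = 14.2 cm² = 1.42×10⁻³ m².
Side-by-side slabs ⇒ two capacitors in parallel, each spanning the full gap.
C₁ = κ₁ε₀A₁/d = 10.2 × 8.85×10⁻¹² × 7.28×10⁻⁴ / 1.35×10⁻³ = 4.87×10⁻¹¹ F.
C₂ = κ₂ε₀A₂/d = 2.85 × 8.85×10⁻¹² × 6.92×10⁻⁴ / 1.35×10⁻³ = 1.29×10⁻¹¹ F.
C = C₁ + C₂ = 6.16×10⁻¹¹ F.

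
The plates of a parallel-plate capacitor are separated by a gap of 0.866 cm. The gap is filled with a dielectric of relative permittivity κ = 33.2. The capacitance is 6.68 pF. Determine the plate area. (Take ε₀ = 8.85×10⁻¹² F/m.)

A ≈ 1.97 cm²

A = Cd/(κε₀) = 6.68×10⁻¹² × 8.66×10⁻³ / (33.2 × 8.85×10⁻¹²) = 1.97×10⁻⁴ m².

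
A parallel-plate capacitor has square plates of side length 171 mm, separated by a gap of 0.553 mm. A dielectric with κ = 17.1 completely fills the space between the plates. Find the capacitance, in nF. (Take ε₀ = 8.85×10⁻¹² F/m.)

C ≈ 8.00 nF

A = (171 mm)² = 2.92×10⁻² m².
C = κε₀A/d = 17.1 × 8.85×10⁻¹² × 2.92×10⁻² / 5.53×10⁻⁴ = 8.00×10⁻⁹ F.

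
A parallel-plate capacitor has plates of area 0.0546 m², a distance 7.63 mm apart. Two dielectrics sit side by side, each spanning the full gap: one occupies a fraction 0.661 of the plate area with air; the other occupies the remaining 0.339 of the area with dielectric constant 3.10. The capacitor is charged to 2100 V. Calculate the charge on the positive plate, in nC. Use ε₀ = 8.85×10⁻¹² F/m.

Q ≈ 228 nC

Side-by-side slabs ⇒ two capacitors in parallel, each spanning the full gap.
C₁ = κ₁ε₀A₁/d = 1.00 × 8.85×10⁻¹² × 3.61×10⁻² / 7.63×10⁻³ = 4.19×10⁻¹¹ F.
C₂ = κ₂ε₀A₂/d = 3.10 × 8.85×10⁻¹² × 1.85×10⁻² / 7.63×10⁻³ = 6.66×10⁻¹¹ F.
C = C₁ + C₂ = 1.08×10⁻¹⁰ F.
Q = CV = 1.08×10⁻¹⁰ × 2100 = 2.28×10⁻⁷ C.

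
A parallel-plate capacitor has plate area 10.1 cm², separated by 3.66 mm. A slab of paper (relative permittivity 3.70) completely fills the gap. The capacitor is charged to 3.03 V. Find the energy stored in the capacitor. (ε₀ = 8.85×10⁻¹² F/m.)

U ≈ 41.5 pJ

A = 10.1 cm² = 1.01×10⁻³ m².
C = κε₀A/d = 3.70 × 8.85×10⁻¹² × 1.01×10⁻³ / 3.66×10⁻³ = 9.04×10⁻¹² F.
U = ½CV² = ½ × 9.04×10⁻¹² × (3.03)² = 4.15×10⁻¹¹ J.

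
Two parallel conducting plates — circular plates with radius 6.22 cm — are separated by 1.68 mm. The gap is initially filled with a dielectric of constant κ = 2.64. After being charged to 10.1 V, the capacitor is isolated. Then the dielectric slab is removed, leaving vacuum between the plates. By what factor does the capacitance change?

C = κε₀A/d scales with κ, so C₂/C₁ = 1/κ = 1/2.64 = 0.379.

C₂/C₁ ≈ 0.379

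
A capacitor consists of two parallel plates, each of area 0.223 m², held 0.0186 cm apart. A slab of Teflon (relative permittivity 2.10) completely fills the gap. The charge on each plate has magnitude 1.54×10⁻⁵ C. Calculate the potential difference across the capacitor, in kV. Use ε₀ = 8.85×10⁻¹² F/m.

C = κε₀A/d = 2.10 × 8.85×10⁻¹² × 0.223 / 1.86×10⁻⁴ = 2.23×10⁻⁸ F.
V = Q/C = 1.54×10⁻⁵ / 2.23×10⁻⁸ = 6.91×10² V.

V ≈ 0.691 kV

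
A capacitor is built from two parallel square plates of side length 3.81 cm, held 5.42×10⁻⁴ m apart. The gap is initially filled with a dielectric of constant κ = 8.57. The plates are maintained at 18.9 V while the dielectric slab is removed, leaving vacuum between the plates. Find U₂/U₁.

U₂/U₁ ≈ 0.117

Battery connected ⇒ V is held fixed.
C₂ = 0.117 C₁ and U = ½CV², so U₂/U₁ = C₂/C₁ = 0.117.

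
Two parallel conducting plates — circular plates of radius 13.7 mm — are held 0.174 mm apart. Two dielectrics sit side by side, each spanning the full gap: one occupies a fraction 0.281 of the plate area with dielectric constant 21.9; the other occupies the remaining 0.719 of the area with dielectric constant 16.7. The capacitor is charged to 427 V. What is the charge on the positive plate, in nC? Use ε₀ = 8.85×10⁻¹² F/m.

233 nC

A = π(13.7 mm)² = 5.90×10⁻⁴ m².
Side-by-side slabs ⇒ two capacitors in parallel, each spanning the full gap.
C₁ = κ₁ε₀A₁/d = 21.9 × 8.85×10⁻¹² × 1.66×10⁻⁴ / 1.74×10⁻⁴ = 1.85×10⁻¹⁰ F.
C₂ = κ₂ε₀A₂/d = 16.7 × 8.85×10⁻¹² × 4.24×10⁻⁴ / 1.74×10⁻⁴ = 3.60×10⁻¹⁰ F.
C = C₁ + C₂ = 5.45×10⁻¹⁰ F.
Q = CV = 5.45×10⁻¹⁰ × 427 = 2.33×10⁻⁷ C.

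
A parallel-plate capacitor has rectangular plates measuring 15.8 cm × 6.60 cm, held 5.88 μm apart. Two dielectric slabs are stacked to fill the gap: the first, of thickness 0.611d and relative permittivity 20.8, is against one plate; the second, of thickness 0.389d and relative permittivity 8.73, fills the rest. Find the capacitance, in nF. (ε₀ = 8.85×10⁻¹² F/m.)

212 nF

A = 15.8 × 6.60 cm² = 1.04×10⁻² m².
Stacked slabs ⇒ two capacitors in series, each with the full plate area.
C₁ = κ₁ε₀A/d₁ = 20.8 × 8.85×10⁻¹² × 1.04×10⁻² / 3.59×10⁻⁶ = 5.34×10⁻⁷ F.
C₂ = κ₂ε₀A/d₂ = 8.73 × 8.85×10⁻¹² × 1.04×10⁻² / 2.29×10⁻⁶ = 3.52×10⁻⁷ F.
C = (1/C₁ + 1/C₂)⁻¹ = 2.12×10⁻⁷ F.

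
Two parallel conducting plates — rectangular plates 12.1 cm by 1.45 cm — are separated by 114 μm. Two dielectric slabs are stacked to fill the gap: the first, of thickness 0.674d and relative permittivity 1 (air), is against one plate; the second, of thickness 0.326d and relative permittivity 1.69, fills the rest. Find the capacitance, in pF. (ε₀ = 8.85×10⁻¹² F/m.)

A = 12.1 × 1.45 cm² = 1.75×10⁻³ m².
Stacked slabs ⇒ two capacitors in series, each with the full plate area.
C₁ = κ₁ε₀A/d₁ = 1.00 × 8.85×10⁻¹² × 1.75×10⁻³ / 7.68×10⁻⁵ = 2.02×10⁻¹⁰ F.
C₂ = κ₂ε₀A/d₂ = 1.69 × 8.85×10⁻¹² × 1.75×10⁻³ / 3.72×10⁻⁵ = 7.06×10⁻¹⁰ F.
C = (1/C₁ + 1/C₂)⁻¹ = 1.57×10⁻¹⁰ F.

157 pF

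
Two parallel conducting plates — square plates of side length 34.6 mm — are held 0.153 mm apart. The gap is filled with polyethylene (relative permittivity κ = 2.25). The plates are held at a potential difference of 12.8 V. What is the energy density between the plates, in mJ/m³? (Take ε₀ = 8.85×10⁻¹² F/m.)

u ≈ 69.7 mJ/m³

E = V/d = 12.8 / 1.53×10⁻⁴ = 8.37×10⁴ V/m.
u = ½κε₀E² = ½ × 2.25 × 8.85×10⁻¹² × (8.37×10⁴)² = 6.97×10⁻² J/m³.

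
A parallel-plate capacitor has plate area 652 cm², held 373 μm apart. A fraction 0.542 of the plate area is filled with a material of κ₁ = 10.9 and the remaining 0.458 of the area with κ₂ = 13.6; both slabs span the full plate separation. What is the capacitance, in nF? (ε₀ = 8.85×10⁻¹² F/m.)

A = 652 cm² = 6.52×10⁻² m².
Side-by-side slabs ⇒ two capacitors in parallel, each spanning the full gap.
C₁ = κ₁ε₀A₁/d = 10.9 × 8.85×10⁻¹² × 3.53×10⁻² / 3.73×10⁻⁴ = 9.14×10⁻⁹ F.
C₂ = κ₂ε₀A₂/d = 13.6 × 8.85×10⁻¹² × 2.99×10⁻² / 3.73×10⁻⁴ = 9.64×10⁻⁹ F.
C = C₁ + C₂ = 1.88×10⁻⁸ F.

18.8 nF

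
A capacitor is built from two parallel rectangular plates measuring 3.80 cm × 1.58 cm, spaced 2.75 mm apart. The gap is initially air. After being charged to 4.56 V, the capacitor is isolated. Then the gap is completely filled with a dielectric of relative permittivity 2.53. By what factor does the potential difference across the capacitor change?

Isolated ⇒ Q is held fixed.
C₂ = 2.53 C₁ and V = Q/C, so V₂/V₁ = C₁/C₂ = 0.395.

0.395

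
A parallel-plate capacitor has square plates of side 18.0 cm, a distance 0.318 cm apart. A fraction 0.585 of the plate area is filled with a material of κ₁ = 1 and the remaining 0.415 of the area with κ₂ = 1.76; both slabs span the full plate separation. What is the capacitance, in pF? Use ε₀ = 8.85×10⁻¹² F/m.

119 pF

A = (18.0 cm)² = 3.24×10⁻² m².
Side-by-side slabs ⇒ two capacitors in parallel, each spanning the full gap.
C₁ = κ₁ε₀A₁/d = 1.00 × 8.85×10⁻¹² × 1.90×10⁻² / 3.18×10⁻³ = 5.27×10⁻¹¹ F.
C₂ = κ₂ε₀A₂/d = 1.76 × 8.85×10⁻¹² × 1.34×10⁻² / 3.18×10⁻³ = 6.59×10⁻¹¹ F.
C = C₁ + C₂ = 1.19×10⁻¹⁰ F.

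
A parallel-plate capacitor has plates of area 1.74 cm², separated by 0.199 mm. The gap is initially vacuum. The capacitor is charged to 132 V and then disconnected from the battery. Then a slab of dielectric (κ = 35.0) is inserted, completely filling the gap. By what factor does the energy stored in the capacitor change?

U₂/U₁ ≈ 0.0286

Isolated ⇒ Q is held fixed.
C₂ = 35.0 C₁ and U = Q²/(2C), so U₂/U₁ = C₁/C₂ = 0.0286.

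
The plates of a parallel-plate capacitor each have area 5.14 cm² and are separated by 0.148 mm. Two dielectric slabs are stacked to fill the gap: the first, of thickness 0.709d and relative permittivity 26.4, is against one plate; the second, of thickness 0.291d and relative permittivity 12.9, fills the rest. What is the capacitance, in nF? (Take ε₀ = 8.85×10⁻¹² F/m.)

A = 5.14 cm² = 5.14×10⁻⁴ m².
Stacked slabs ⇒ two capacitors in series, each with the full plate area.
C₁ = κ₁ε₀A/d₁ = 26.4 × 8.85×10⁻¹² × 5.14×10⁻⁴ / 1.05×10⁻⁴ = 1.14×10⁻⁹ F.
C₂ = κ₂ε₀A/d₂ = 12.9 × 8.85×10⁻¹² × 5.14×10⁻⁴ / 4.31×10⁻⁵ = 1.36×10⁻⁹ F.
C = (1/C₁ + 1/C₂)⁻¹ = 6.22×10⁻¹⁰ F.

C ≈ 0.622 nF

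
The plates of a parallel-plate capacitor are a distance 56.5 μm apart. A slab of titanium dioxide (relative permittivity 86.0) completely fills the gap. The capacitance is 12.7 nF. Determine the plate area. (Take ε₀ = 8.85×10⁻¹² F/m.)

A = Cd/(κε₀) = 1.27×10⁻⁸ × 5.65×10⁻⁵ / (86.0 × 8.85×10⁻¹²) = 9.43×10⁻⁴ m².

A ≈ 9.43 cm²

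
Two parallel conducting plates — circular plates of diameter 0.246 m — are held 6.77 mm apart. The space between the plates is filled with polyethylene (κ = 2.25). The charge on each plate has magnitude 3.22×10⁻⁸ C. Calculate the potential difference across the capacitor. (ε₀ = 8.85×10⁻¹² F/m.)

A = π(0.246/2 m)² = 4.75×10⁻² m².
C = κε₀A/d = 2.25 × 8.85×10⁻¹² × 4.75×10⁻² / 6.77×10⁻³ = 1.40×10⁻¹⁰ F.
V = Q/C = 3.22×10⁻⁸ / 1.40×10⁻¹⁰ = 2.30×10² V.

230 V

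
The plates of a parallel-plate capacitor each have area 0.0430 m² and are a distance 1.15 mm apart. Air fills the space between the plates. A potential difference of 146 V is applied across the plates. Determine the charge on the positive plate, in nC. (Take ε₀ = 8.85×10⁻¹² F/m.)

Q ≈ 48.3 nC

C = ε₀A/d = 8.85×10⁻¹² × 4.30×10⁻² / 1.15×10⁻³ = 3.31×10⁻¹⁰ F.
Q = CV = 3.31×10⁻¹⁰ × 146 = 4.83×10⁻⁸ C.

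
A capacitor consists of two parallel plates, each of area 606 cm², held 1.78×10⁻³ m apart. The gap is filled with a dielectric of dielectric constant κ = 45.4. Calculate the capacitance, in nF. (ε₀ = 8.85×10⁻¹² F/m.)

13.7 nF

A = 606 cm² = 6.06×10⁻² m².
C = κε₀A/d = 45.4 × 8.85×10⁻¹² × 6.06×10⁻² / 1.78×10⁻³ = 1.37×10⁻⁸ F.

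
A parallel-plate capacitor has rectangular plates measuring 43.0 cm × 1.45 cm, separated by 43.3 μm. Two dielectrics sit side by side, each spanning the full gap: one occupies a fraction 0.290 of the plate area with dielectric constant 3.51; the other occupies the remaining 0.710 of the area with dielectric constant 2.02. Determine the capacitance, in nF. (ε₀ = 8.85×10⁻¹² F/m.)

C ≈ 3.12 nF

A = 43.0 × 1.45 cm² = 6.24×10⁻³ m².
Side-by-side slabs ⇒ two capacitors in parallel, each spanning the full gap.
C₁ = κ₁ε₀A₁/d = 3.51 × 8.85×10⁻¹² × 1.81×10⁻³ / 4.33×10⁻⁵ = 1.30×10⁻⁹ F.
C₂ = κ₂ε₀A₂/d = 2.02 × 8.85×10⁻¹² × 4.43×10⁻³ / 4.33×10⁻⁵ = 1.83×10⁻⁹ F.
C = C₁ + C₂ = 3.12×10⁻⁹ F.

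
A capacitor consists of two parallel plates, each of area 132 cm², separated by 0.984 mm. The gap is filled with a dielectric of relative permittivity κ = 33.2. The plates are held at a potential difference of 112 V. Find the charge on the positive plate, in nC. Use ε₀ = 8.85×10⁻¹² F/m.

441 nC

A = 132 cm² = 1.32×10⁻² m².
C = κε₀A/d = 33.2 × 8.85×10⁻¹² × 1.32×10⁻² / 9.84×10⁻⁴ = 3.94×10⁻⁹ F.
Q = CV = 3.94×10⁻⁹ × 112 = 4.41×10⁻⁷ C.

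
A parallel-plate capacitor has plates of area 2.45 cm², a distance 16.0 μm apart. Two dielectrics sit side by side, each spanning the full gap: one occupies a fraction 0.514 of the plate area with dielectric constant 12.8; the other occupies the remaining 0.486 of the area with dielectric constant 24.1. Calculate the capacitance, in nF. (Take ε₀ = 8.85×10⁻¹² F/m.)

A = 2.45 cm² = 2.45×10⁻⁴ m².
Side-by-side slabs ⇒ two capacitors in parallel, each spanning the full gap.
C₁ = κ₁ε₀A₁/d = 12.8 × 8.85×10⁻¹² × 1.26×10⁻⁴ / 1.60×10⁻⁵ = 8.92×10⁻¹⁰ F.
C₂ = κ₂ε₀A₂/d = 24.1 × 8.85×10⁻¹² × 1.19×10⁻⁴ / 1.60×10⁻⁵ = 1.59×10⁻⁹ F.
C = C₁ + C₂ = 2.48×10⁻⁹ F.

2.48 nF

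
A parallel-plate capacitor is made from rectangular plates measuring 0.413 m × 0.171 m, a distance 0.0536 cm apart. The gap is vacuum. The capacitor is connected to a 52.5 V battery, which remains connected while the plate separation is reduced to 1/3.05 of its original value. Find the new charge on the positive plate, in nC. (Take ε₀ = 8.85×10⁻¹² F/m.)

A = 0.413 × 0.171 m² = 7.06×10⁻² m².
Initially C₁ = ε₀A/d = 8.85×10⁻¹² × 7.06×10⁻² / 5.36×10⁻⁴ = 1.17×10⁻⁹ F.
Q₁ = 6.12×10⁻⁸ C.
Battery connected ⇒ V is held fixed. C₂ = 3.05 C₁ and Q = CV, so Q₂/Q₁ = C₂/C₁ = 3.05.
Q₂ = 3.05 × 6.12×10⁻⁸ = 1.87×10⁻⁷ C.

Q ≈ 187 nC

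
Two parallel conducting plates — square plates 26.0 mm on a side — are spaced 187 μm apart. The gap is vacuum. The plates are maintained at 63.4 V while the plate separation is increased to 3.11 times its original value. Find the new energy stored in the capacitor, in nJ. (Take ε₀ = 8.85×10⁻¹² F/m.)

A = (26.0 mm)² = 6.76×10⁻⁴ m².
Initially C₁ = ε₀A/d = 8.85×10⁻¹² × 6.76×10⁻⁴ / 1.87×10⁻⁴ = 3.20×10⁻¹¹ F.
U₁ = 6.43×10⁻⁸ J.
Battery connected ⇒ V is held fixed. C₂ = 0.322 C₁ and U = ½CV², so U₂/U₁ = C₂/C₁ = 0.322.
U₂ = 0.322 × 6.43×10⁻⁸ = 2.07×10⁻⁸ J.

U ≈ 20.7 nJ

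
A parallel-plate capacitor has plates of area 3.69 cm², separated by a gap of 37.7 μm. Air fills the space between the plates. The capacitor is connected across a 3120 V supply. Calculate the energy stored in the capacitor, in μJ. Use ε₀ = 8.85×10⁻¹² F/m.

422 μJ

A = 3.69 cm² = 3.69×10⁻⁴ m².
C = ε₀A/d = 8.85×10⁻¹² × 3.69×10⁻⁴ / 3.77×10⁻⁵ = 8.66×10⁻¹¹ F.
U = ½CV² = ½ × 8.66×10⁻¹¹ × (3120)² = 4.22×10⁻⁴ J.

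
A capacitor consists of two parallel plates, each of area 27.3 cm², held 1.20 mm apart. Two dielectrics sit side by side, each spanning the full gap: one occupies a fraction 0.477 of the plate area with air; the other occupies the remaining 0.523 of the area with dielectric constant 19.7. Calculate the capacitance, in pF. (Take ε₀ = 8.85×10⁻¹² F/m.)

A = 27.3 cm² = 2.73×10⁻³ m².
Side-by-side slabs ⇒ two capacitors in parallel, each spanning the full gap.
C₁ = κ₁ε₀A₁/d = 1.00 × 8.85×10⁻¹² × 1.30×10⁻³ / 1.20×10⁻³ = 9.60×10⁻¹² F.
C₂ = κ₂ε₀A₂/d = 19.7 × 8.85×10⁻¹² × 1.43×10⁻³ / 1.20×10⁻³ = 2.07×10⁻¹⁰ F.
C = C₁ + C₂ = 2.17×10⁻¹⁰ F.

C ≈ 217 pF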